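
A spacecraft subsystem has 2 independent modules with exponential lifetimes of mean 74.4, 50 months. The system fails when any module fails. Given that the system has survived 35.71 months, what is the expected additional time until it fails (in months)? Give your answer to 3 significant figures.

29.9

First-failure rate Σλ = 1/74.4 + 1/50 = 0.0334409.
By memorylessness the expected residual is 1/Σλ = 29.9035 months, regardless of the 35.71 already elapsed.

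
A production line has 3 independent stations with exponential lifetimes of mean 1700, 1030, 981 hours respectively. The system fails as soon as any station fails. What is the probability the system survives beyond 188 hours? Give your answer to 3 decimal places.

0.616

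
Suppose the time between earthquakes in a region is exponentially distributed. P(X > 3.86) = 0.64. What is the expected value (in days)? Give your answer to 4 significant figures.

8.649

e^(−λ·3.86) = 0.64 ⇒ λ = −ln(0.64)/3.86 = 0.115618.
Mean = 1/λ = 8.64914 days.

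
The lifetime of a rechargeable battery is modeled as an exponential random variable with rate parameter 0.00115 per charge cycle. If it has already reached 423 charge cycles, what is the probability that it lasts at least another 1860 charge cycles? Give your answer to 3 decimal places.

0.118

By the memoryless property, P(X > 423+1860 | X > 423) = P(X > 1860).
P(X > 1860) = e^(−2.139) ≈ 0.118.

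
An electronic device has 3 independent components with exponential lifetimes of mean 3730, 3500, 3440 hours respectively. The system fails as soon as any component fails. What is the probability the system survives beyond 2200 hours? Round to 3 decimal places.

The first failure time is exponential with rate Σλ_i = 1/3730 + 1/3500 + 1/3440 = 0.000844508 per hour.
P(min > 2200) = e^(−0.000844508·2200) = e^(−1.8579) ≈ 0.156.

0.156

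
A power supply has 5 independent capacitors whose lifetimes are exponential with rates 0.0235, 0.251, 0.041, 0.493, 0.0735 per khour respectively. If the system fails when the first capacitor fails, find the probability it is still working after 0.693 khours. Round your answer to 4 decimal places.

The time to first failure is exponential with rate Σλ = 0.0235 + 0.251 + 0.041 + 0.493 + 0.0735 = 0.882.
P(min > 0.693) = e^(−0.882·0.693) = e^(−0.61123) ≈ 0.5427.

0.5427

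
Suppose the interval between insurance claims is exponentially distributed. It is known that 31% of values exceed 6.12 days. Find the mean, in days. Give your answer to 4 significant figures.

e^(−λ·6.12) = 0.31 ⇒ λ = −ln(0.31)/6.12 = 0.19137.
Mean = 1/λ = 5.22549 days.

5.225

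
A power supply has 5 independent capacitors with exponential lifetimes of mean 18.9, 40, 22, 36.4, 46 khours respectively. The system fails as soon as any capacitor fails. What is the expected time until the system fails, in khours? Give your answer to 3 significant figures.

The first failure time is exponential with rate Σλ_i = 1/18.9 + 1/40 + 1/22 + 1/36.4 + 1/46 = 0.172576 per khour.
E[min] = 1/Σλ = 1/0.172576 = 5.79454 khours.

5.79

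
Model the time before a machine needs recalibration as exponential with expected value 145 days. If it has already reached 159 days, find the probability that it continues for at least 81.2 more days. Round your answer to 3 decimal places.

0.571

The rate is λ = 1/145 = 0.00689655 per day.
P(X > s+t | X > s) = e^(−λ(s+t))/e^(−λs) = e^(−λt), independent of s = 159.
P(X > 81.2) = e^(−0.56) ≈ 0.571.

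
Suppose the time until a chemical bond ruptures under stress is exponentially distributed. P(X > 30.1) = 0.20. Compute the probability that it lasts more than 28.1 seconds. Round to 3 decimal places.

0.223

e^(−λ·30.1) = 0.20 ⇒ λ = −ln(0.20)/30.1 = 0.0534697.
P(X > 28.1) = e^(−0.0534697·28.1) = e^(−1.5025) ≈ 0.223.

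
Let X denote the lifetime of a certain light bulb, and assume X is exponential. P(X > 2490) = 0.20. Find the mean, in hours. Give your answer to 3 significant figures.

e^(−λ·2490) = 0.20 ⇒ λ = −ln(0.20)/2490 = 0.000646361.
Mean = 1/λ = 1547.12 hours.

1550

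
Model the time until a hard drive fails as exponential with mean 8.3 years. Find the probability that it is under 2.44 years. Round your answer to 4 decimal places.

0.2547

The rate is λ = 1/8.3 = 0.120482 per year.
P(X ≤ 2.44) = 1 − e^(−λ·2.44) = 1 − e^(−0.29398) ≈ 0.2547.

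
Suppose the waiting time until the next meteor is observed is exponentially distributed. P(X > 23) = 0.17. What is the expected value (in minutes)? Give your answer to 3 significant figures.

13.0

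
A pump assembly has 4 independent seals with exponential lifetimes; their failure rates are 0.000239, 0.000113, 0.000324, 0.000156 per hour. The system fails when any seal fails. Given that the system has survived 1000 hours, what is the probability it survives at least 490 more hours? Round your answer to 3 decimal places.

0.665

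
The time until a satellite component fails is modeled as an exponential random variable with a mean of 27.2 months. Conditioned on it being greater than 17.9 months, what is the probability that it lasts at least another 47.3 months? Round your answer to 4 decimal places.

0.1757

The rate is λ = 1/27.2 = 0.0367647 per month.
The exponential is memoryless, so the remaining time is again Exp(λ): the condition X > 17.9 is irrelevant.
P(X > 47.3) = e^(−1.739) ≈ 0.1757.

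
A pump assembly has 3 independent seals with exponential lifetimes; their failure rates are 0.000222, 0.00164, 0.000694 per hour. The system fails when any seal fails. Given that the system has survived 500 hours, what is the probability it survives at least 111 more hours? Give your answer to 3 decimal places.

Time to first failure ~ Exp(Σλ) with Σλ = 0.002556.
By memorylessness, P(T > 500+111 | T > 500) = P(T > 111) = e^(−0.002556·111) ≈ 0.753.

0.753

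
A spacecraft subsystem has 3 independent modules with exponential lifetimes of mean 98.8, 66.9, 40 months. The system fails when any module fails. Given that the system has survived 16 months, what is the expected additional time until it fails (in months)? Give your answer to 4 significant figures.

19.97

First-failure rate Σλ = 1/98.8 + 1/66.9 + 1/40 = 0.0500691.
By memorylessness the expected residual is 1/Σλ = 19.9724 months, regardless of the 16 already elapsed.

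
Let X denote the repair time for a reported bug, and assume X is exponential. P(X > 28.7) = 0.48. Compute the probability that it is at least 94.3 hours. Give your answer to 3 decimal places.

0.090

e^(−λ·28.7) = 0.48 ⇒ λ = −ln(0.48)/28.7 = 0.0255738.
P(X > 94.3) = e^(−0.0255738·94.3) = e^(−2.4116) ≈ 0.090.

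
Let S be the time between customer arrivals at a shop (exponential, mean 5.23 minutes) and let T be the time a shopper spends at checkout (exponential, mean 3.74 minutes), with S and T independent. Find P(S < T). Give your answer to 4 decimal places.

0.4169

λ_1 = 1/5.23 = 0.191205, λ_2 = 1/3.74 = 0.26738.
For independent exponentials, P(S < T) = λ_1/(λ_1+λ_2) = 0.191205/0.458584 ≈ 0.4169.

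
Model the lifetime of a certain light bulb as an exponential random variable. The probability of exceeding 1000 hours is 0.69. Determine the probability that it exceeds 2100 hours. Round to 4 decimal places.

0.4588

e^(−λ·1000) = 0.69 ⇒ λ = −ln(0.69)/1000 = 0.000371064.
P(X > 2100) = e^(−0.000371064·2100) = e^(−0.77923) ≈ 0.4588.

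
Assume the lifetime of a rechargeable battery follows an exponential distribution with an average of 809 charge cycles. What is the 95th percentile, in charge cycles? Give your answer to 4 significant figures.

The rate is λ = 1/809 = 0.00123609 per charge cycle.
Set 1 − e^(−λt) = 0.95, so t = −ln(0.05)/λ = 2.9957/0.00123609 ≈ 2423.55 charge cycles.

2424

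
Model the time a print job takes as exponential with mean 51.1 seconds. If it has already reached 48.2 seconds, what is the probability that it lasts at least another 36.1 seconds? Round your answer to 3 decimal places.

0.493

The rate is λ = 1/51.1 = 0.0195695 per second.
P(X > s+t | X > s) = e^(−λ(s+t))/e^(−λs) = e^(−λt), independent of s = 48.2.
P(X > 36.1) = e^(−0.70646) ≈ 0.493.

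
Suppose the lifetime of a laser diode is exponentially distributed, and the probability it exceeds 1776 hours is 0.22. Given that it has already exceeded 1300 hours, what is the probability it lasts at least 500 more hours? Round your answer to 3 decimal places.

0.653

From e^(−λ·1776) = 0.22, λ = −ln(0.22)/1776 = 0.000852549.
Memoryless: P(X > 1300+500 | X > 1300) = P(X > 500) = e^(−0.000852549·500) ≈ 0.653.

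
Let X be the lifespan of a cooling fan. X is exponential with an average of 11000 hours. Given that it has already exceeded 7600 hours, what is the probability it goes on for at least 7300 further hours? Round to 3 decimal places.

The rate is λ = 1/11000 = 0.0000909091 per hour.
The exponential is memoryless, so the remaining time is again Exp(λ): the condition X > 7600 is irrelevant.
P(X > 7300) = e^(−0.66364) ≈ 0.515.

0.515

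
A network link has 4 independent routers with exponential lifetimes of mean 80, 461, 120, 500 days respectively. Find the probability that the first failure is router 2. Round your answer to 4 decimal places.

Rates: λ_i = 1/mean_i → 0.0125, 0.0021692, 0.00833333, 0.002; Σλ = 0.0250025.
P(router 2 first) = λ_2/Σλ = 0.0021692/0.0250025 ≈ 0.0868.

0.0868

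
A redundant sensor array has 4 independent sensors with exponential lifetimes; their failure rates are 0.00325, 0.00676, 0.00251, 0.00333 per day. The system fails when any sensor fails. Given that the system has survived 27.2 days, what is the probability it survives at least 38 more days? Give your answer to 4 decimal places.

Time to first failure ~ Exp(Σλ) with Σλ = 0.01585.
By memorylessness, P(T > 27.2+38 | T > 27.2) = P(T > 38) = e^(−0.01585·38) ≈ 0.5476.

0.5476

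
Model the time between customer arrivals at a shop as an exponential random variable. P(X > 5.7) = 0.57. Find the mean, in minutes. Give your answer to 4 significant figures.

10.14

e^(−λ·5.7) = 0.57 ⇒ λ = −ln(0.57)/5.7 = 0.0986174.
Mean = 1/λ = 10.1402 minutes.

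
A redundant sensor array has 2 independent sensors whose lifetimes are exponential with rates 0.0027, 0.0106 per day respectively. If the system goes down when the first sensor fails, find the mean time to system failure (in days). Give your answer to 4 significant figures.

75.19

The time to first failure is exponential with rate Σλ = 0.0027 + 0.0106 = 0.0133.
E[min] = 1/Σλ = 1/0.0133 = 75.188 days.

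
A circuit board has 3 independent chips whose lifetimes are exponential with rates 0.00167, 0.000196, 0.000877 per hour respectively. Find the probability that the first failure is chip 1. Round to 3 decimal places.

0.609

The time to first failure is exponential with rate Σλ = 0.00167 + 0.000196 + 0.000877 = 0.002743.
P(chip 1 first) = λ_1/Σλ = 0.00167/0.002743 ≈ 0.609.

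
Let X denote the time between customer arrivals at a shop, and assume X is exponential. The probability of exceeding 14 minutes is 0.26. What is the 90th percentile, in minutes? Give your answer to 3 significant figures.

23.9

e^(−λ·14) = 0.26 ⇒ λ = −ln(0.26)/14 = 0.0962195.
90th percentile: 1 − e^(−λt) = 0.9, t = −ln(0.1)/λ = 23.9305 minutes.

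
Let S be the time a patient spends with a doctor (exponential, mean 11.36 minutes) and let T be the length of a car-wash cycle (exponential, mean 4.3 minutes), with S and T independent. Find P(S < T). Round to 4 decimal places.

λ_1 = 1/11.36 = 0.0880282, λ_2 = 1/4.3 = 0.232558.
For independent exponentials, P(S < T) = λ_1/(λ_1+λ_2) = 0.0880282/0.320586 ≈ 0.2746.

0.2746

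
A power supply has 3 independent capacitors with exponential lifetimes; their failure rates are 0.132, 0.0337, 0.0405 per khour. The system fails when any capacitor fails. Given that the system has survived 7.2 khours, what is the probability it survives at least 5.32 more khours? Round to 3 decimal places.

0.334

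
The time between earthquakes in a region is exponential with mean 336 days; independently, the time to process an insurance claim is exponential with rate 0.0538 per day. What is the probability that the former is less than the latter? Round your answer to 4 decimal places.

λ_1 = 1/336 = 0.00297619, λ_2 = 0.0538.
For independent exponentials, P(the former < the latter) = λ_1/(λ_1+λ_2) = 0.00297619/0.0567762 ≈ 0.0524.

0.0524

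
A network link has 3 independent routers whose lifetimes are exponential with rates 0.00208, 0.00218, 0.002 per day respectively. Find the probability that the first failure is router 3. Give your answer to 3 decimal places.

0.319

The time to first failure is exponential with rate Σλ = 0.00208 + 0.00218 + 0.002 = 0.00626.
P(router 3 first) = λ_3/Σλ = 0.002/0.00626 ≈ 0.319.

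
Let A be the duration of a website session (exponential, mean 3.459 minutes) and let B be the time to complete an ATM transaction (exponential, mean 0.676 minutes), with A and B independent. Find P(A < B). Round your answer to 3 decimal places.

λ_1 = 1/3.459 = 0.289101, λ_2 = 1/0.676 = 1.47929.
For independent exponentials, P(A < B) = λ_1/(λ_1+λ_2) = 0.289101/1.76839 ≈ 0.163.

0.163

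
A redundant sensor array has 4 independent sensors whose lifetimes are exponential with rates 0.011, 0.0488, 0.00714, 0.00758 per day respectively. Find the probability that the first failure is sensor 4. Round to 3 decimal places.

The time to first failure is exponential with rate Σλ = 0.011 + 0.0488 + 0.00714 + 0.00758 = 0.07452.
P(sensor 4 first) = λ_4/Σλ = 0.00758/0.07452 ≈ 0.102.

0.102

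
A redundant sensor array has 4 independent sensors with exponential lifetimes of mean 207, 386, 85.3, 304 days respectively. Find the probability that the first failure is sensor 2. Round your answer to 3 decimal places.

0.115

Rates: λ_i = 1/mean_i → 0.00483092, 0.00259067, 0.0117233, 0.00328947; Σλ = 0.0224344.
P(sensor 2 first) = λ_2/Σλ = 0.00259067/0.0224344 ≈ 0.115.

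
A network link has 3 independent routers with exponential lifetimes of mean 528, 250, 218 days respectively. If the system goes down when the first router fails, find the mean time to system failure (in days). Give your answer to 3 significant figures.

The first failure time is exponential with rate Σλ_i = 1/528 + 1/250 + 1/218 = 0.0104811 per day.
E[min] = 1/Σλ = 1/0.0104811 = 95.4099 days.

95.4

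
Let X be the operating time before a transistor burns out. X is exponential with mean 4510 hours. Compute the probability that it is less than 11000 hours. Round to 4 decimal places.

0.9128

The rate is λ = 1/4510 = 0.000221729 per hour.
P(X ≤ 11000) = 1 − e^(−λ·11000) = 1 − e^(−2.439) ≈ 0.9128.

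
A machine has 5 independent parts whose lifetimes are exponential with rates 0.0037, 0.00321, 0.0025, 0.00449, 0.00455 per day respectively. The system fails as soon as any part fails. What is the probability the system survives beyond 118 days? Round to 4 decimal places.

The time to first failure is exponential with rate Σλ = 0.0037 + 0.00321 + 0.0025 + 0.00449 + 0.00455 = 0.01845.
P(min > 118) = e^(−0.01845·118) = e^(−2.1771) ≈ 0.1134.

0.1134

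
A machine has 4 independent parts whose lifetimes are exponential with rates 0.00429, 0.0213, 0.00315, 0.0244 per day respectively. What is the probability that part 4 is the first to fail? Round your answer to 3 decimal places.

The time to first failure is exponential with rate Σλ = 0.00429 + 0.0213 + 0.00315 + 0.0244 = 0.05314.
P(part 4 first) = λ_4/Σλ = 0.0244/0.05314 ≈ 0.459.

0.459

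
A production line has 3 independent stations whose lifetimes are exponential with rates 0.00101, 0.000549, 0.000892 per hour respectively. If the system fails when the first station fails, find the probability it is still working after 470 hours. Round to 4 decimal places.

0.3160

The time to first failure is exponential with rate Σλ = 0.00101 + 0.000549 + 0.000892 = 0.002451.
P(min > 470) = e^(−0.002451·470) = e^(−1.152) ≈ 0.3160.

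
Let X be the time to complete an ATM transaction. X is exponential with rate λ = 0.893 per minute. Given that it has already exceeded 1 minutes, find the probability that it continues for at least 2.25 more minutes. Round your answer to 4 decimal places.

0.1341

The exponential is memoryless, so the remaining time is again Exp(λ): the condition X > 1 is irrelevant.
P(X > 2.25) = e^(−2.0093) ≈ 0.1341.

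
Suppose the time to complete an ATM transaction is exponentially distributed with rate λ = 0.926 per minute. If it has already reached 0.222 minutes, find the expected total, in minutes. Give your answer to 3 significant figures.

By memorylessness, E[X | X > 0.222] = 0.222 + 1/λ = 0.222 + 1.07991 = 1.30191 minutes.

1.30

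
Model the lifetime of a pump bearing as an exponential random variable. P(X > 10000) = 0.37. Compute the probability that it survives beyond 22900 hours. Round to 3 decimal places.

0.103

e^(−λ·10000) = 0.37 ⇒ λ = −ln(0.37)/10000 = 0.0000994252.
P(X > 22900) = e^(−0.0000994252·22900) = e^(−2.2768) ≈ 0.103.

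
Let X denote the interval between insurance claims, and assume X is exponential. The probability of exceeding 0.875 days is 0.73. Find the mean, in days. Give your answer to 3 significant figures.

2.78

e^(−λ·0.875) = 0.73 ⇒ λ = −ln(0.73)/0.875 = 0.359669.
Mean = 1/λ = 2.78033 days.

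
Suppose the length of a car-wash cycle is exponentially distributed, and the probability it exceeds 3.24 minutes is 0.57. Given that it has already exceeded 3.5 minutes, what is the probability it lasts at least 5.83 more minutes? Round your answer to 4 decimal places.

0.3637

From e^(−λ·3.24) = 0.57, λ = −ln(0.57)/3.24 = 0.173493.
Memoryless: P(X > 3.5+5.83 | X > 3.5) = P(X > 5.83) = e^(−0.173493·5.83) ≈ 0.3637.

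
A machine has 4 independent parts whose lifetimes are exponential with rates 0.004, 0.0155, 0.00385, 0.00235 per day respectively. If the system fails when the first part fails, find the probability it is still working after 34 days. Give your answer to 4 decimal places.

0.4174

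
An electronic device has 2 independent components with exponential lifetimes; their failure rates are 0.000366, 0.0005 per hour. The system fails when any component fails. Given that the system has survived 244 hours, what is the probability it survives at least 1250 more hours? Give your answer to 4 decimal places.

Time to first failure ~ Exp(Σλ) with Σλ = 0.000866.
By memorylessness, P(T > 244+1250 | T > 244) = P(T > 1250) = e^(−0.000866·1250) ≈ 0.3387.

0.3387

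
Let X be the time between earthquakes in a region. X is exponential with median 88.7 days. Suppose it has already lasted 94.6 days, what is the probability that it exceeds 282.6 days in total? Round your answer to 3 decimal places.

For an exponential, median = ln(2)/λ, so λ = ln 2 / 88.7 = 0.00781451 per day.
By the memoryless property, P(X > 94.6+188 | X > 94.6) = P(X > 188).
P(X > 188) = e^(−1.4691) ≈ 0.230.

0.230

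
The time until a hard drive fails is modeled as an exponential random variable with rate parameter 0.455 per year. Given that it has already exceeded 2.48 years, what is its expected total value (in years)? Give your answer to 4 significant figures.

4.678

By memorylessness, E[X | X > 2.48] = 2.48 + 1/λ = 2.48 + 2.1978 = 4.6778 years.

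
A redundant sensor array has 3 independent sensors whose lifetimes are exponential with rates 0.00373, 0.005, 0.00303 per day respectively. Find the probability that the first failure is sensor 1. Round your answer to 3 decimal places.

0.317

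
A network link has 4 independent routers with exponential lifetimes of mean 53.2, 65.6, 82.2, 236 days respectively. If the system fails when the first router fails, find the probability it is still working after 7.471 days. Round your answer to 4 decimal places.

0.6860

The first failure time is exponential with rate Σλ_i = 1/53.2 + 1/65.6 + 1/82.2 + 1/236 = 0.0504436 per day.
P(min > 7.471) = e^(−0.0504436·7.471) = e^(−0.37686) ≈ 0.6860.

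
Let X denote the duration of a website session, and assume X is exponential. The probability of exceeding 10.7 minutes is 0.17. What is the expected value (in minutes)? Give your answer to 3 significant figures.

6.04

e^(−λ·10.7) = 0.17 ⇒ λ = −ln(0.17)/10.7 = 0.165603.
Mean = 1/λ = 6.03852 minutes.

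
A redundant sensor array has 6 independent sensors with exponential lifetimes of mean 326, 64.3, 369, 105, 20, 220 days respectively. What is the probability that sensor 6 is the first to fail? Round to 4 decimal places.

0.0532

Rates: λ_i = 1/mean_i → 0.00306748, 0.0155521, 0.00271003, 0.00952381, 0.05, 0.00454545; Σλ = 0.0853989.
P(sensor 6 first) = λ_6/Σλ = 0.00454545/0.0853989 ≈ 0.0532.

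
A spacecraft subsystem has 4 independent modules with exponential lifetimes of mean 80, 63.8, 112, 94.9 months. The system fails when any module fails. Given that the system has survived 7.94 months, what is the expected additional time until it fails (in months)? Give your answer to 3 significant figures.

21.0

First-failure rate Σλ = 1/80 + 1/63.8 + 1/112 + 1/94.9 = 0.04764.
By memorylessness the expected residual is 1/Σλ = 20.9908 months, regardless of the 7.94 already elapsed.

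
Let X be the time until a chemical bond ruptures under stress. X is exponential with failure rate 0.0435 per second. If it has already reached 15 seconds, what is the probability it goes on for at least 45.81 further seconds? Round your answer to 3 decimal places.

0.136

The exponential is memoryless, so the remaining time is again Exp(λ): the condition X > 15 is irrelevant.
P(X > 45.81) = e^(−1.9927) ≈ 0.136.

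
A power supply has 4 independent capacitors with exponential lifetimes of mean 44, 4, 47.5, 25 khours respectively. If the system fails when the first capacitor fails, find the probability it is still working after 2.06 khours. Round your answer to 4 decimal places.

0.5028

The first failure time is exponential with rate Σλ_i = 1/44 + 1/4 + 1/47.5 + 1/25 = 0.33378 per khour.
P(min > 2.06) = e^(−0.33378·2.06) = e^(−0.68759) ≈ 0.5028.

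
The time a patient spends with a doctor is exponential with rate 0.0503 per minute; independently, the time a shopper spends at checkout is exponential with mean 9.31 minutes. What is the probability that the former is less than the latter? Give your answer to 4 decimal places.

0.3189

λ_1 = 0.0503, λ_2 = 1/9.31 = 0.107411.
For independent exponentials, P(the former < the latter) = λ_1/(λ_1+λ_2) = 0.0503/0.157711 ≈ 0.3189.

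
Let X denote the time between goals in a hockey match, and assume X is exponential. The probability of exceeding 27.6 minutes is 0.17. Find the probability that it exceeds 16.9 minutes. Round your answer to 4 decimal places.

0.3379

e^(−λ·27.6) = 0.17 ⇒ λ = −ln(0.17)/27.6 = 0.0642013.
P(X > 16.9) = e^(−0.0642013·16.9) = e^(−1.085) ≈ 0.3379.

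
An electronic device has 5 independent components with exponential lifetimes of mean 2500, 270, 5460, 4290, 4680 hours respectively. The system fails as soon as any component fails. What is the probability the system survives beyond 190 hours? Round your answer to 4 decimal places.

0.4068

The first failure time is exponential with rate Σλ_i = 1/2500 + 1/270 + 1/5460 + 1/4290 + 1/4680 = 0.00473363 per hour.
P(min > 190) = e^(−0.00473363·190) = e^(−0.89939) ≈ 0.4068.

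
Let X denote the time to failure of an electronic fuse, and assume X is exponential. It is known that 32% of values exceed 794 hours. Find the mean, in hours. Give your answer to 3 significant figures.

e^(−λ·794) = 0.32 ⇒ λ = −ln(0.32)/794 = 0.00143506.
Mean = 1/λ = 696.837 hours.

697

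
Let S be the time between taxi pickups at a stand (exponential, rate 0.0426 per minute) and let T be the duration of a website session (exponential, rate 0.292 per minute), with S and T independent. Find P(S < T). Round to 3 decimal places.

0.127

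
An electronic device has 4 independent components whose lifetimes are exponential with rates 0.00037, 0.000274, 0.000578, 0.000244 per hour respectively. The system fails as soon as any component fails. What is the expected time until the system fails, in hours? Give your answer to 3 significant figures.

The time to first failure is exponential with rate Σλ = 0.00037 + 0.000274 + 0.000578 + 0.000244 = 0.001466.
E[min] = 1/Σλ = 1/0.001466 = 682.128 hours.

682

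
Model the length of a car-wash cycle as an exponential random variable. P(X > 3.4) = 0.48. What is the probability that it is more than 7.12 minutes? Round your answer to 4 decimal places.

0.2150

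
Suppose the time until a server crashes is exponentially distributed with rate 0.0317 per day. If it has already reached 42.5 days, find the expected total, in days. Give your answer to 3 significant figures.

By memorylessness, E[X | X > 42.5] = 42.5 + 1/λ = 42.5 + 31.5457 = 74.0457 days.

74.0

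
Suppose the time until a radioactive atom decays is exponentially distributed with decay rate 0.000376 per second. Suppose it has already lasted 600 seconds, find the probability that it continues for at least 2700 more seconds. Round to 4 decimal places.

By the memoryless property, P(X > 600+2700 | X > 600) = P(X > 2700).
P(X > 2700) = e^(−1.0152) ≈ 0.3623.

0.3623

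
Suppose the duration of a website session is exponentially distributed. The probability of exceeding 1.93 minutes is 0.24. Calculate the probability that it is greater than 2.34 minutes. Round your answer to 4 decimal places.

0.1772

e^(−λ·1.93) = 0.24 ⇒ λ = −ln(0.24)/1.93 = 0.739439.
P(X > 2.34) = e^(−0.739439·2.34) = e^(−1.7303) ≈ 0.1772.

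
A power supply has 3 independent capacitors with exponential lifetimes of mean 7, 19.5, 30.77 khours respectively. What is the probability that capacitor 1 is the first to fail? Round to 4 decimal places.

0.6303

Rates: λ_i = 1/mean_i → 0.142857, 0.0512821, 0.0324992; Σλ = 0.226638.
P(capacitor 1 first) = λ_1/Σλ = 0.142857/0.226638 ≈ 0.6303.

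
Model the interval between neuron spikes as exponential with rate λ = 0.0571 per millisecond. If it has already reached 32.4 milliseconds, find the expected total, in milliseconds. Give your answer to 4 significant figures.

49.91

By memorylessness, E[X | X > 32.4] = 32.4 + 1/λ = 32.4 + 17.5131 = 49.9131 milliseconds.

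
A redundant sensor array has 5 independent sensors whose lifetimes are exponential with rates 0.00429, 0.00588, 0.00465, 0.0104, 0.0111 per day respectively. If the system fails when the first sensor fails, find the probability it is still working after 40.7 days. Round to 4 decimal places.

0.2280

The time to first failure is exponential with rate Σλ = 0.00429 + 0.00588 + 0.00465 + 0.0104 + 0.0111 = 0.03632.
P(min > 40.7) = e^(−0.03632·40.7) = e^(−1.4782) ≈ 0.2280.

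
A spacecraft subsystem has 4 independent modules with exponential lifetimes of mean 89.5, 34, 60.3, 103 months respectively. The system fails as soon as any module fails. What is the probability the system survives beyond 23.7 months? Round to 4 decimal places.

The first failure time is exponential with rate Σλ_i = 1/89.5 + 1/34 + 1/60.3 + 1/103 = 0.0668774 per month.
P(min > 23.7) = e^(−0.0668774·23.7) = e^(−1.585) ≈ 0.2049.

0.2049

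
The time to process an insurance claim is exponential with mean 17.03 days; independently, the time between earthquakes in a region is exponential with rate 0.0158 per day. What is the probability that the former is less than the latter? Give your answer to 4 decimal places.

0.7880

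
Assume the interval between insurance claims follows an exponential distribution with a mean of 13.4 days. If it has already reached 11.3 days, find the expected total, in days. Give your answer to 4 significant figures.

24.70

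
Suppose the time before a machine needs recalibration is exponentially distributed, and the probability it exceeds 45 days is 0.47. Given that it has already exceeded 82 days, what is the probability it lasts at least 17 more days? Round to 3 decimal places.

0.752

From e^(−λ·45) = 0.47, λ = −ln(0.47)/45 = 0.0167783.
Memoryless: P(X > 82+17 | X > 82) = P(X > 17) = e^(−0.0167783·17) ≈ 0.752.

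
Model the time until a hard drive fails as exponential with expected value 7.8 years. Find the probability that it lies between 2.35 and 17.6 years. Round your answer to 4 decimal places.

0.6351

The rate is λ = 1/7.8 = 0.128205 per year.
P(2.35 < X < 17.6) = e^(−λ·2.35) − e^(−λ·17.6) = 0.73987 − 0.10473 ≈ 0.6351.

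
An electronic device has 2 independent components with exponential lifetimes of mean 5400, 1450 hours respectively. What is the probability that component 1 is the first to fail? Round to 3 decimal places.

0.212

Rates: λ_i = 1/mean_i → 0.000185185, 0.000689655; Σλ = 0.00087484.
P(component 1 first) = λ_1/Σλ = 0.000185185/0.00087484 ≈ 0.212.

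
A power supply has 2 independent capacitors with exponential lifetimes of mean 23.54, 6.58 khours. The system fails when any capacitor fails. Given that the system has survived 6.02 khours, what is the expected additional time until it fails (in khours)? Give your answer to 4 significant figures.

5.143

First-failure rate Σλ = 1/23.54 + 1/6.58 = 0.194457.
By memorylessness the expected residual is 1/Σλ = 5.14254 khours, regardless of the 6.02 already elapsed.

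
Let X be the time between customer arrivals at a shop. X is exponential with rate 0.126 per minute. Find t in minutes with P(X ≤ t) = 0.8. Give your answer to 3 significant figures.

12.8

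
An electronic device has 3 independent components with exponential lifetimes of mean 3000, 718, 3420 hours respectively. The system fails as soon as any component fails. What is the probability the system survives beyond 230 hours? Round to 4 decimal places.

The first failure time is exponential with rate Σλ_i = 1/3000 + 1/718 + 1/3420 = 0.00201849 per hour.
P(min > 230) = e^(−0.00201849·230) = e^(−0.46425) ≈ 0.6286.

0.6286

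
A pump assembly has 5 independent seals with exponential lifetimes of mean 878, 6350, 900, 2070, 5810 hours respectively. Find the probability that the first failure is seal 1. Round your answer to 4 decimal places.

0.3719

Rates: λ_i = 1/mean_i → 0.00113895, 0.00015748, 0.00111111, 0.000483092, 0.000172117; Σλ = 0.00306275.
P(seal 1 first) = λ_1/Σλ = 0.00113895/0.00306275 ≈ 0.3719.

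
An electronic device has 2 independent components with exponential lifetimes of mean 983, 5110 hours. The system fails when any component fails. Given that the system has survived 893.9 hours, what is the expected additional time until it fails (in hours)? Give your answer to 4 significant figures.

First-failure rate Σλ = 1/983 + 1/5110 = 0.00121299.
By memorylessness the expected residual is 1/Σλ = 824.41 hours, regardless of the 893.9 already elapsed.

824.4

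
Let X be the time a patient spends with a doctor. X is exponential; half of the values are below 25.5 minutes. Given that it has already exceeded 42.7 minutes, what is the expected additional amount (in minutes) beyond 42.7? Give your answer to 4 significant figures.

For an exponential, median = ln(2)/λ, so λ = ln 2 / 25.5 = 0.0271822 per minute.
By memorylessness, the remaining amount past any threshold is again Exp(λ) with mean 1/λ = 36.7887 minutes.

36.79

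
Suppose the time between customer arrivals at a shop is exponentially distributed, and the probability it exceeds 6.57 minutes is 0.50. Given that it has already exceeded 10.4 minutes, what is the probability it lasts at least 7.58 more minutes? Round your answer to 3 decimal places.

0.449

From e^(−λ·6.57) = 0.50, λ = −ln(0.50)/6.57 = 0.105502.
Memoryless: P(X > 10.4+7.58 | X > 10.4) = P(X > 7.58) = e^(−0.105502·7.58) ≈ 0.449.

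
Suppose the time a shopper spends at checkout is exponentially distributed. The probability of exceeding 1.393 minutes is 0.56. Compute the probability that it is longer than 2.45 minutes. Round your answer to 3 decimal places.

0.361

e^(−λ·1.393) = 0.56 ⇒ λ = −ln(0.56)/1.393 = 0.416237.
P(X > 2.45) = e^(−0.416237·2.45) = e^(−1.0198) ≈ 0.361.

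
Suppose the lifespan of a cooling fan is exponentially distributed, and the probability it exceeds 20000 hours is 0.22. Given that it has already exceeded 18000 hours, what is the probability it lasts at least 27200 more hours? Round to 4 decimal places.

0.1276

From e^(−λ·20000) = 0.22, λ = −ln(0.22)/20000 = 0.0000757064.
Memoryless: P(X > 18000+27200 | X > 18000) = P(X > 27200) = e^(−0.0000757064·27200) ≈ 0.1276.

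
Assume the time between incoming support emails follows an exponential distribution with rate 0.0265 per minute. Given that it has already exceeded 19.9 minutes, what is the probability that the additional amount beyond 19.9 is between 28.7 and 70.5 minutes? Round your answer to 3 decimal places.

Memoryless: the residual past 19.9 is again Exp(λ).
P(28.7 < residual < 70.5) = e^(−λ·28.7) − e^(−λ·70.5) = 0.46741 − 0.15439 ≈ 0.313.

0.313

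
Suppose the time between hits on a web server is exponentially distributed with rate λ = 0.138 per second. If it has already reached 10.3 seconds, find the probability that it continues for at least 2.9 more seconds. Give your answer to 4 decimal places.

0.6702

P(X > s+t | X > s) = e^(−λ(s+t))/e^(−λs) = e^(−λt), independent of s = 10.3.
P(X > 2.9) = e^(−0.4002) ≈ 0.6702.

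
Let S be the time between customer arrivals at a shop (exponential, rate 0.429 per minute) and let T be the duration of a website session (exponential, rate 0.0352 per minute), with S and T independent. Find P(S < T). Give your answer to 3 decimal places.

0.924

λ_1 = 0.429, λ_2 = 0.0352.
For independent exponentials, P(S < T) = λ_1/(λ_1+λ_2) = 0.429/0.4642 ≈ 0.924.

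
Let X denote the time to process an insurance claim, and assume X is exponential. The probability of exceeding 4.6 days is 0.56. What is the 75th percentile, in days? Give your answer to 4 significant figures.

11.00

e^(−λ·4.6) = 0.56 ⇒ λ = −ln(0.56)/4.6 = 0.126047.
75th percentile: 1 − e^(−λt) = 0.75, t = −ln(0.25)/λ = 10.9982 days.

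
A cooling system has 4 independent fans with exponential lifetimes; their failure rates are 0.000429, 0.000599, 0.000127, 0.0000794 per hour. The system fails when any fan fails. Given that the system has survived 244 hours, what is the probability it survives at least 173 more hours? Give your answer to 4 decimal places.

Time to first failure ~ Exp(Σλ) with Σλ = 0.0012344.
By memorylessness, P(T > 244+173 | T > 244) = P(T > 173) = e^(−0.0012344·173) ≈ 0.8077.

0.8077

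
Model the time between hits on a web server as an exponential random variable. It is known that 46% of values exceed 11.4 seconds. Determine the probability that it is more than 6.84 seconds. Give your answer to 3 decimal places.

e^(−λ·11.4) = 0.46 ⇒ λ = −ln(0.46)/11.4 = 0.0681166.
P(X > 6.84) = e^(−0.0681166·6.84) = e^(−0.46592) ≈ 0.628.

0.628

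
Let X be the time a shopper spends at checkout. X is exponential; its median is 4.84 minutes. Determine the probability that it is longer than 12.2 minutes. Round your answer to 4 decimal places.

For an exponential, median = ln(2)/λ, so λ = ln 2 / 4.84 = 0.143212 per minute.
P(X > 12.2) = e^(−λ·12.2) = e^(−1.7472) ≈ 0.1743.

0.1743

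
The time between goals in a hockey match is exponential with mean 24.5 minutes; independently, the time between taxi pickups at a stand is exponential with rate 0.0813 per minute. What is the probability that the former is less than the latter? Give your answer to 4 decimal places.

λ_1 = 1/24.5 = 0.0408163, λ_2 = 0.0813.
For independent exponentials, P(the former < the latter) = λ_1/(λ_1+λ_2) = 0.0408163/0.122116 ≈ 0.3342.

0.3342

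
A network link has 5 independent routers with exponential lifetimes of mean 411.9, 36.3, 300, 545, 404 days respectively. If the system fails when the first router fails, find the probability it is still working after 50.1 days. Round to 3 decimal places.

The first failure time is exponential with rate Σλ_i = 1/411.9 + 1/36.3 + 1/300 + 1/545 + 1/404 = 0.0376194 per day.
P(min > 50.1) = e^(−0.0376194·50.1) = e^(−1.8847) ≈ 0.152.

0.152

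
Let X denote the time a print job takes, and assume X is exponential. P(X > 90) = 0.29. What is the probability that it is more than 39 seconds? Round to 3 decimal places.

0.585

e^(−λ·90) = 0.29 ⇒ λ = −ln(0.29)/90 = 0.0137542.
P(X > 39) = e^(−0.0137542·39) = e^(−0.53641) ≈ 0.585.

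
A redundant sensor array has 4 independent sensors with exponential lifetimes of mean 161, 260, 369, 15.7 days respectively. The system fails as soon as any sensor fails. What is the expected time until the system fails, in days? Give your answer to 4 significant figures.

13.08

The first failure time is exponential with rate Σλ_i = 1/161 + 1/260 + 1/369 + 1/15.7 = 0.0764616 per day.
E[min] = 1/Σλ = 1/0.0764616 = 13.0785 days.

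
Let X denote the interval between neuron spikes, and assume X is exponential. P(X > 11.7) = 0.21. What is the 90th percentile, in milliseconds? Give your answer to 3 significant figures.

17.3

e^(−λ·11.7) = 0.21 ⇒ λ = −ln(0.21)/11.7 = 0.133389.
90th percentile: 1 − e^(−λt) = 0.9, t = −ln(0.1)/λ = 17.2622 milliseconds.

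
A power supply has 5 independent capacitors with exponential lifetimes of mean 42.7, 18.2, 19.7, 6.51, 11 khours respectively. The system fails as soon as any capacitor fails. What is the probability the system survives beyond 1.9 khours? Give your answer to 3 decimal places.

The first failure time is exponential with rate Σλ_i = 1/42.7 + 1/18.2 + 1/19.7 + 1/6.51 + 1/11 = 0.373645 per khour.
P(min > 1.9) = e^(−0.373645·1.9) = e^(−0.70992) ≈ 0.492.

0.492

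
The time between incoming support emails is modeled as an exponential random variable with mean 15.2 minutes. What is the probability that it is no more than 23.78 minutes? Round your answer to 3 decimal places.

The rate is λ = 1/15.2 = 0.0657895 per minute.
P(X ≤ 23.78) = 1 − e^(−λ·23.78) = 1 − e^(−1.5645) ≈ 0.791.

0.791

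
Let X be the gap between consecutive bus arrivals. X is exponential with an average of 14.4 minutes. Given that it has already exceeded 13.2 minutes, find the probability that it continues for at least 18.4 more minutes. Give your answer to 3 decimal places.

0.279

The rate is λ = 1/14.4 = 0.0694444 per minute.
The exponential is memoryless, so the remaining time is again Exp(λ): the condition X > 13.2 is irrelevant.
P(X > 18.4) = e^(−1.2778) ≈ 0.279.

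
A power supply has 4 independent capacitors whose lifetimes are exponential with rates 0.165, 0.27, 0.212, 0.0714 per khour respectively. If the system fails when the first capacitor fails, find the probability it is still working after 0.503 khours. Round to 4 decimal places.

0.6967

The time to first failure is exponential with rate Σλ = 0.165 + 0.27 + 0.212 + 0.0714 = 0.7184.
P(min > 0.503) = e^(−0.7184·0.503) = e^(−0.36136) ≈ 0.6967.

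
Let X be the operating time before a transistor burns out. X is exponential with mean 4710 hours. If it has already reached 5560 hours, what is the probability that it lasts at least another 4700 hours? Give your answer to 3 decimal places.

0.369

The rate is λ = 1/4710 = 0.000212314 per hour.
By the memoryless property, P(X > 5560+4700 | X > 5560) = P(X > 4700).
P(X > 4700) = e^(−0.99788) ≈ 0.369.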